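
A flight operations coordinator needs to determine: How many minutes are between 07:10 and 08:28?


Start time: 07:10 = 430 minutes from midnight
End time: 08:28 = 508 minutes from midnight
Difference: 508 - 430 = 78 minutes
That is 1 hours and 18 minutes

78


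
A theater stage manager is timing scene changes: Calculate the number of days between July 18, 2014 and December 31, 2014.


Start: July 18, 2014
End: December 31, 2014
Days left in July: 13
August: 31
September: 30
October: 31
November: 30
... plus remaining months
Sum of remaining months: 153
Total: 13 + 153 = 166

166


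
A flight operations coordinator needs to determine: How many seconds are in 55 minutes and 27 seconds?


Minutes: 55
Seconds: 27
Convert minutes to seconds: 55 x 60 = 3300
Add remaining seconds: 3300 + 27 = 3327

3327


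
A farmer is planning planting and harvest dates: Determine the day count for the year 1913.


Year: 1913
Check leap year rules:
Divisible by 4? No
1913 is not a leap year
Days: 365

365


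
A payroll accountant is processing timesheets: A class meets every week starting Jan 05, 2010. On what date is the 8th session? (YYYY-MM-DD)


First occurrence: 2010-01-05 (occurrence 1)
Each occurrence is 7 days after the previous.
Occurrence 8 is 7 weeks after the first.
7 weeks = 49 days
2010-01-05 + 49 days = 2010-02-23

2010-02-23


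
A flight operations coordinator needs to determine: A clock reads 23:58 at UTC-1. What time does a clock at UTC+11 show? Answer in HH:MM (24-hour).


Local time: 23:58 at UTC-1 (offset -1h)
Target zone: UTC+11 (offset 11h)
Difference: 11 - (-1) = 12 hours
Calculation: 23 + (12) = 35
Wraparound: (35) mod 24 = 11
Result: 11:58

11:58


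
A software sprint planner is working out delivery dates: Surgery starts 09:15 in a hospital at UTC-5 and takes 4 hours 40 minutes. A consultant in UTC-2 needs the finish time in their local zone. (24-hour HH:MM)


Start: 09:15 in UTC-5
Step 1 - add duration:
  minutes: 15 + 40 = 55
  hours: 9 + 4 + 0 = 13
  end in UTC-5: 13:55
Step 2 - convert UTC-5 -> UTC-2:
  offset difference: -2 - (-5) = 3 hours
  13 + (3) = 16 -> mod 24 = 16
Result: 16:55 in UTC-2

16:55


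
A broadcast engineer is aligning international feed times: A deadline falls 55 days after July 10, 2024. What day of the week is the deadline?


Start: 2024-07-10 (Wednesday)
Step 1 - find target date: add 55 days
  2024-07-10 + 55 days = 2024-09-03
Step 2 - day of week:
  55 mod 7 = 6
  Wednesday + 6 days -> Tuesday
Result: Tuesday (2024-09-03)

Tuesday


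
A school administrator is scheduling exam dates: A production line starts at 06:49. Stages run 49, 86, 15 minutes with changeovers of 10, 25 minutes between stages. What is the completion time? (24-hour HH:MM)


Start: 06:49 = 409 min from midnight
  after task 1 (49 min): 07:38
  after break (10 min): 07:48
  after task 2 (86 min): 09:14
  after break (25 min): 09:39
  after task 3 (15 min): 09:54
Total elapsed: 185 minutes
End time: 09:54

09:54


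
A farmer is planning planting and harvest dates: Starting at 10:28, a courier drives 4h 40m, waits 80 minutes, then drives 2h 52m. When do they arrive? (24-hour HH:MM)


Depart: 10:28
Leg 1: +280 min -> 15:08
Layover: +80 min -> 16:28
Leg 2: +172 min -> 19:20
Total travel: 532 minutes = 8h 52m
Arrival: 19:20

19:20


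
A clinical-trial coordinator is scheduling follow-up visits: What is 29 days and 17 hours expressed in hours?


Days: 29
Extra hours: 17
Hours per day: 24
Days to hours: 29 x 24 = 696
Total: 696 + 17 = 713

713


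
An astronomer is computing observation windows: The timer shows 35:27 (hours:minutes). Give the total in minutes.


Hours: 35
Minutes: 27
Convert hours to minutes: 35 x 60 = 2100
Add remaining minutes: 2100 + 27 = 2127

2127


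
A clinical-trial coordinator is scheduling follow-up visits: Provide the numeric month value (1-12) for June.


Calendar month order:
5. May
6. June <--
7. July
June is month number 6

6


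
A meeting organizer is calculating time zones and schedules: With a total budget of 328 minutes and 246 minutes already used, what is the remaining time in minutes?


Total budget: 328 minutes
Time used: 246 minutes
Remaining: 328 - 246 = 82 minutes
Percent used: 75.0%
Percent remaining: 25.0%

82


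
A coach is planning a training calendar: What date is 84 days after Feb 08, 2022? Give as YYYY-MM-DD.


Start: 2022-02-08
Adding 84 days
Days remaining in February: 20
After February: 64 days still to add
March 2022: 31 days, 33 remaining
April 2022: 30 days, 3 remaining
May 2022 has 31 days, need 3
Result: 2022-05-03

2022-05-03


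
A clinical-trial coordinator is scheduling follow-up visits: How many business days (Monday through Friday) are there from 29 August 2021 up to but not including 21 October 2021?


Start: 2021-08-29 (Sunday)
End (exclusive): 2021-10-21 (Thursday)
Total calendar days: 53
Full weeks: 53 // 7 = 7 -> 35 weekdays
Remaining 4 days starting on Sunday:
  Sun(-), Mon(w), Tue(w), Wed(w) -> 3 weekdays
Total business days: 35 + 3 = 38

38


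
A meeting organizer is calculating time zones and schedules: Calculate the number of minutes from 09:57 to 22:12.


Start time: 09:57 = 597 minutes from midnight
End time: 22:12 = 1332 minutes from midnight
Difference: 1332 - 597 = 735 minutes
That is 12 hours and 15 minutes

735


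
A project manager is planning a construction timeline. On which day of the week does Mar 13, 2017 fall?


Date: 2017-03-13
January 1, 2017 is a Sunday
Day of year: 72
Offset from Jan 1: 71 days
71 mod 7 = 1
Result: Monday

Monday


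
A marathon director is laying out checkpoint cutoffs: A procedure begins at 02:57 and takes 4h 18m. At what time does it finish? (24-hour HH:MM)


Start time: 02:57
Adding: 4 hours 18 minutes
Minutes: 57 + 18 = 75
Minute overflow: 75 >= 60, so carry 1 hour, minutes = 15
Hours: 2 + 4 + 1 = 7
Result: 07:15

07:15


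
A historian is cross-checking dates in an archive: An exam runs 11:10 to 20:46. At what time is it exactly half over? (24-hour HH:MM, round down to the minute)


Start time: 11:10 = 670 minutes from midnight
End time: 20:46 = 1246 minutes from midnight
Sum: 670 + 1246 = 1916
Midpoint: 1916 / 2 = 958 minutes
Convert: 958 / 60 = 15 hours, 58 minutes
Result: 15:58

15:58


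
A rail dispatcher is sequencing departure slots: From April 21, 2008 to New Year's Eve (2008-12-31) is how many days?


Start: April 21, 2008
End: December 31, 2008
Days left in April: 9
May: 31
June: 30
July: 31
August: 31
... plus remaining months
Sum of remaining months: 245
Total: 9 + 245 = 254

254


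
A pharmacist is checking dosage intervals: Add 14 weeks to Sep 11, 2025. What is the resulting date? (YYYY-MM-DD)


Start: 2025-09-11
Weeks to add: 14
Convert to days: 14 x 7 = 98 days
Add 98 days to 2025-09-11
Result: 2025-12-18

2025-12-18


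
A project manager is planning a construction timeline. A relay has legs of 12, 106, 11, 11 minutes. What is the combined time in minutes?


Durations: 12, 106, 11, 11
Running sum: 12
+ 106 = 118
+ 11 = 129
+ 11 = 140
Total duration: 140 minutes
That is 2 hours and 20 minutes

140


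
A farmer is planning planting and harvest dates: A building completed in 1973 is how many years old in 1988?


Birth year: 1973
Current year: 1988
Age = current year - birth year
Age = 1988 - 1973 = 15

15


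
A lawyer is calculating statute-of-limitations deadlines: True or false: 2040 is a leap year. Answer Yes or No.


Year: 2040
Divisible by 4? 2040 / 4 = 510.0 -> Yes
Divisible by 100? 2040 / 100 = 20.4 -> No
Divisible by 4 but not 100, so it IS a leap year

Yes


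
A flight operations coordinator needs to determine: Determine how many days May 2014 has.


Month: May
Year: 2014
May is a 31-day month
Total: 31 days

31


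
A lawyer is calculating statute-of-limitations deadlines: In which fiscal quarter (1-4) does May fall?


Month: May (month 5)
Q1: January-March (months 1-3)
Q2: April-June (months 4-6)
Q3: July-September (months 7-9)
Q4: October-December (months 10-12)
Month 5 falls in Q2

2


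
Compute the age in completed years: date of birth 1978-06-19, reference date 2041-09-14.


Birth: 1978-06-19
Reference: 2041-09-14
Year difference: 2041 - 1978 = 63
Has birthday (06-19) occurred by 09-14? Yes
Age in full years: 63

63


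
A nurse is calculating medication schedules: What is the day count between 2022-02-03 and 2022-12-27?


Start date: 2022-02-03
End date: 2022-12-27
Feb 2022: +26 days
Mar 2022: +31 days
Apr 2022: +30 days
... (8 more months)
Total: 327 days

327


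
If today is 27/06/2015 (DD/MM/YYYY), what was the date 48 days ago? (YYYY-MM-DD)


Start: 2015-06-27
Subtracting 48 days
Days already passed in June: 27
After going back through June: 21 more days to subtract
May 2015 has 31 days, need 21
Result: 2015-05-10

2015-05-10


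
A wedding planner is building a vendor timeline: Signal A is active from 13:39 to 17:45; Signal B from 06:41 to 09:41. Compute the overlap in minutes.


Interval A: [819, 1065] minutes from midnight
Interval B: [401, 581] minutes from midnight
Overlap start = max(819, 401) = 819
Overlap end = min(1065, 581) = 581
End <= start, so the intervals do not overlap: 0 minutes

0


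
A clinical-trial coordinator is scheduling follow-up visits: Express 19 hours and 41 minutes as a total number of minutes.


Hours: 19
Extra minutes: 41
Minutes per hour: 60
Hours to minutes: 19 x 60 = 1140
Total: 1140 + 41 = 1181

1181


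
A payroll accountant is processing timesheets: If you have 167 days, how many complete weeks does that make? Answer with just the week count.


Total days: 167
Days per week: 7
Division: 167 / 7 = 23 remainder 6
Complete weeks: 23
Remaining days: 6

23


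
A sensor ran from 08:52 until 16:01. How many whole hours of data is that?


Start: 08:52
End: 16:01
Hour difference: 16 - 8 = 8 hours
Minute difference: 1 - 52 = -51 minutes
Total minutes: 429
Complete hours: 429 / 60 = 7 (remainder 9)

7


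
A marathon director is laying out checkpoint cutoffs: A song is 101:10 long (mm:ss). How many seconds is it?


Minutes: 101
Extra seconds: 10
Seconds per minute: 60
Minutes to seconds: 101 x 60 = 6060
Total: 6060 + 10 = 6070

6070


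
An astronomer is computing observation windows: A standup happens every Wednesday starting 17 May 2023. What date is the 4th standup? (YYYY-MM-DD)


First occurrence: 2023-05-17 (occurrence 1)
Each occurrence is 7 days after the previous.
Occurrence 4 is 3 weeks after the first.
3 weeks = 21 days
2023-05-17 + 21 days = 2023-06-07

2023-06-07


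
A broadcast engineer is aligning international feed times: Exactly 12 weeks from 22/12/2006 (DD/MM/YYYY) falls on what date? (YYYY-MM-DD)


Start: 2006-12-22
Weeks to add: 12
Convert to days: 12 x 7 = 84 days
Add 84 days to 2006-12-22
Result: 2007-03-16

2007-03-16


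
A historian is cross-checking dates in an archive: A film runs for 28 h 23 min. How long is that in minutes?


Hours: 28
Minutes: 23
Convert hours to minutes: 28 x 60 = 1680
Add remaining minutes: 1680 + 23 = 1703

1703


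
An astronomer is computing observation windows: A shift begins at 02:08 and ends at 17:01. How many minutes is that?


Start time: 02:08 = 128 minutes from midnight
End time: 17:01 = 1021 minutes from midnight
Difference: 1021 - 128 = 893 minutes
That is 14 hours and 53 minutes

893


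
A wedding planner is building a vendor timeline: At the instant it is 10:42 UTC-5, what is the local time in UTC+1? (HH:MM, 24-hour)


Local time: 10:42 at UTC-5 (offset -5h)
Target zone: UTC+1 (offset 1h)
Difference: 1 - (-5) = 6 hours
Calculation: 10 + (6) = 16
Result: 16:42

16:42


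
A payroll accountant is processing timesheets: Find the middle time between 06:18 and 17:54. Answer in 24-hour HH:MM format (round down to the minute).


Start time: 06:18 = 378 minutes from midnight
End time: 17:54 = 1074 minutes from midnight
Sum: 378 + 1074 = 1452
Midpoint: 1452 / 2 = 726 minutes
Convert: 726 / 60 = 12 hours, 6 minutes
Result: 12:06

12:06


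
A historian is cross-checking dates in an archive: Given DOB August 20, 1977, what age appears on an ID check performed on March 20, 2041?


Birth: 1977-08-20
Reference: 2041-03-20
Year difference: 2041 - 1977 = 64
Has birthday (08-20) occurred by 03-20? No
Birthday not yet reached this year -> subtract 1
Age in full years: 63

63


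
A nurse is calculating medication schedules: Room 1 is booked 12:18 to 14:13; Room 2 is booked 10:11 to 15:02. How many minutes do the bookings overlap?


Interval A: [738, 853] minutes from midnight
Interval B: [611, 902] minutes from midnight
Overlap start = max(738, 611) = 738
Overlap end = min(853, 902) = 853
Overlap = 853 - 738 = 115 minutes

115


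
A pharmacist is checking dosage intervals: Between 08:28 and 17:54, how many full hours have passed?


Start: 08:28
End: 17:54
Hour difference: 17 - 8 = 9 hours
Minute difference: 54 - 28 = 26 minutes
Total minutes: 566
Complete hours: 566 / 60 = 9 (remainder 26)

9


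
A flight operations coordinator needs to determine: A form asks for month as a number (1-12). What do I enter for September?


Calendar month order:
8. August
9. September <--
10. October
September is month number 9

9


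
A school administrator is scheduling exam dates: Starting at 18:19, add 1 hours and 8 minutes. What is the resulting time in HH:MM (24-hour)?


Start time: 18:19
Adding: 1 hours 8 minutes
Minutes: 19 + 8 = 27
Hours: 18 + 1 + 0 = 19
Result: 19:27

19:27


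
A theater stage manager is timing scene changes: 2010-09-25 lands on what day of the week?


Date: 2010-09-25
January 1, 2010 is a Friday
Day of year: 268
Offset from Jan 1: 267 days
267 mod 7 = 1
Result: Saturday

Saturday


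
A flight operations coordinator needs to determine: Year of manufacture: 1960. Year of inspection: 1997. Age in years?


Birth year: 1960
Current year: 1997
Age = current year - birth year
Age = 1997 - 1960 = 37

37


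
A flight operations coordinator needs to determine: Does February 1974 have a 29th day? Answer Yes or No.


Year: 1974
Divisible by 4? 1974 / 4 = 493.5 -> No
Not divisible by 4, so NOT a leap year

No


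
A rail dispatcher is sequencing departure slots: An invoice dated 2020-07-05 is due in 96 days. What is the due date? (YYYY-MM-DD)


Start: 2020-07-05
Adding 96 days
Days remaining in July: 26
After July: 70 days still to add
August 2020: 31 days, 39 remaining
September 2020: 30 days, 9 remaining
October 2020 has 31 days, need 9
Result: 2020-10-09

2020-10-09


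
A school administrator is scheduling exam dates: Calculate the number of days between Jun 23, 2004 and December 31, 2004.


Start: June 23, 2004
End: December 31, 2004
Days left in June: 7
July: 31
August: 31
September: 30
October: 31
... plus remaining months
Sum of remaining months: 184
Total: 7 + 184 = 191

191


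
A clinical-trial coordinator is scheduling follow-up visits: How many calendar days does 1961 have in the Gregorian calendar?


Year: 1961
Check leap year rules:
Divisible by 4? No
1961 is not a leap year
Days: 365

365


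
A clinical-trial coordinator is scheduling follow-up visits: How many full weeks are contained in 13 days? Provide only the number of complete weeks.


Total days: 13
Days per week: 7
Division: 13 / 7 = 1 remainder 6
Complete weeks: 1
Remaining days: 6

1


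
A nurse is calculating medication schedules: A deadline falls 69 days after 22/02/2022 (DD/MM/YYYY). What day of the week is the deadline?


Start: 2022-02-22 (Tuesday)
Step 1 - find target date: add 69 days
  2022-02-22 + 69 days = 2022-05-02
Step 2 - day of week:
  69 mod 7 = 6
  Tuesday + 6 days -> Monday
Result: Monday (2022-05-02)

Monday


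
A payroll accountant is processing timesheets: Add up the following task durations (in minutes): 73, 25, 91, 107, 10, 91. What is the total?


Durations: 73, 25, 91, 107, 10, 91
Running sum: 73
+ 25 = 98
+ 91 = 189
+ 107 = 296
+ 10 = 306
+ 91 = 397
Total duration: 397 minutes
That is 6 hours and 37 minutes

397


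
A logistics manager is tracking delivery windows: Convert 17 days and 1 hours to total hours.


Days: 17
Extra hours: 1
Hours per day: 24
Days to hours: 17 x 24 = 408
Total: 408 + 1 = 409

409


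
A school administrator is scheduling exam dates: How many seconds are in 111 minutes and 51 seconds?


Minutes: 111
Seconds: 51
Convert minutes to seconds: 111 x 60 = 6660
Add remaining seconds: 6660 + 51 = 6711

6711


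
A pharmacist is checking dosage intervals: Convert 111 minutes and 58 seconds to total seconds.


Minutes: 111
Extra seconds: 58
Seconds per minute: 60
Minutes to seconds: 111 x 60 = 6660
Total: 6660 + 58 = 6718

6718


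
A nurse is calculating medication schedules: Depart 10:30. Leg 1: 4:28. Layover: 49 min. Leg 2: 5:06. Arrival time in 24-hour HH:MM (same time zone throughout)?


Depart: 10:30
Leg 1: +268 min -> 14:58
Layover: +49 min -> 15:47
Leg 2: +306 min -> 20:53
Total travel: 623 minutes = 10h 23m
Arrival: 20:53

20:53


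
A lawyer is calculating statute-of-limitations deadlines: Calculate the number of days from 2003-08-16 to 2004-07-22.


Start date: 2003-08-16
End date: 2004-07-22
Aug 2003: +16 days
Sep 2003: +30 days
Oct 2003: +31 days
... (9 more months)
Total: 341 days

341


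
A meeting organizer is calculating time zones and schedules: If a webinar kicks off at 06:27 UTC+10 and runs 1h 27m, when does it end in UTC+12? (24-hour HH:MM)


Start: 06:27 in UTC+10
Step 1 - add duration:
  minutes: 27 + 27 = 54
  hours: 6 + 1 + 0 = 7
  end in UTC+10: 07:54
Step 2 - convert UTC+10 -> UTC+12:
  offset difference: 12 - (10) = 2 hours
  7 + (2) = 9 -> mod 24 = 9
Result: 09:54 in UTC+12

09:54


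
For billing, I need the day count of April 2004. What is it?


Month: April
Year: 2004
April is a 30-day month
Total: 30 days

30


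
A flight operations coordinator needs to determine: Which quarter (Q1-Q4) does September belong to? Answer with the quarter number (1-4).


Month: September (month 9)
Q1: January-March (months 1-3)
Q2: April-June (months 4-6)
Q3: July-September (months 7-9)
Q4: October-December (months 10-12)
Month 9 falls in Q3

3


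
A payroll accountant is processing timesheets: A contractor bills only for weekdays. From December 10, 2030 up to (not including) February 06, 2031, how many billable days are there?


Start: 2030-12-10 (Tuesday)
End (exclusive): 2031-02-06 (Thursday)
Total calendar days: 58
Full weeks: 58 // 7 = 8 -> 40 weekdays
Remaining 2 days starting on Tuesday:
  Tue(w), Wed(w) -> 2 weekdays
Total business days: 40 + 2 = 42

42


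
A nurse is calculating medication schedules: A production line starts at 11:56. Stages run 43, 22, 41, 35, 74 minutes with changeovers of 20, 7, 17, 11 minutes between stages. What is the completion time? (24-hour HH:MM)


Start: 11:56 = 716 min from midnight
  after task 1 (43 min): 12:39
  after break (20 min): 12:59
  after task 2 (22 min): 13:21
  after break (7 min): 13:28
  after task 3 (41 min): 14:09
  after break (17 min): 14:26
  after task 4 (35 min): 15:01
  after break (11 min): 15:12
  after task 5 (74 min): 16:26
Total elapsed: 270 minutes
End time: 16:26

16:26


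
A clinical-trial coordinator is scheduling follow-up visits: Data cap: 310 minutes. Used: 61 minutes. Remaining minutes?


Total budget: 310 minutes
Time used: 61 minutes
Remaining: 310 - 61 = 249 minutes
Percent used: 19.7%
Percent remaining: 80.3%

249


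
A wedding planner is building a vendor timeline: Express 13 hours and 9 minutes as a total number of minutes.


Hours: 13
Extra minutes: 9
Minutes per hour: 60
Hours to minutes: 13 x 60 = 780
Total: 780 + 9 = 789

789


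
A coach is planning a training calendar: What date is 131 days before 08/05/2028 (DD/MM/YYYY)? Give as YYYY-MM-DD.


Start: 2028-05-08
Subtracting 131 days
Days already passed in May: 8
After going back through May: 123 more days to subtract
April 2028: 30 days, 93 remaining
March 2028: 31 days, 62 remaining
February 2028: 29 days, 33 remaining
January 2028: 31 days, 2 remaining
Result: 2027-12-29

2027-12-29


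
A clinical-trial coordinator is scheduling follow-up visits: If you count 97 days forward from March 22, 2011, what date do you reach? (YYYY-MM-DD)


Start: 2011-03-22
Adding 97 days
Days remaining in March: 9
After March: 88 days still to add
April 2011: 30 days, 58 remaining
May 2011: 31 days, 27 remaining
June 2011 has 30 days, need 27
Result: 2011-06-27

2011-06-27


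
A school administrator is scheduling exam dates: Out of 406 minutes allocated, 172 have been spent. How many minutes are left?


Total budget: 406 minutes
Time used: 172 minutes
Remaining: 406 - 172 = 234 minutes
Percent used: 42.4%
Percent remaining: 57.6%

234


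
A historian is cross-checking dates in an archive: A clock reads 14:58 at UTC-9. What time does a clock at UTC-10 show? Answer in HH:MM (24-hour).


Local time: 14:58 at UTC-9 (offset -9h)
Target zone: UTC-10 (offset -10h)
Difference: -10 - (-9) = -1 hours
Calculation: 14 + (-1) = 13
Result: 13:58

13:58


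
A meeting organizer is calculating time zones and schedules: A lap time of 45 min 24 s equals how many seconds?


Minutes: 45
Seconds: 24
Convert minutes to seconds: 45 x 60 = 2700
Add remaining seconds: 2700 + 24 = 2724

2724


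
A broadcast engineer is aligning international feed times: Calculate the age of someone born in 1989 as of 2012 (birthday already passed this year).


Birth year: 1989
Current year: 2012
Age = current year - birth year
Age = 2012 - 1989 = 23

23


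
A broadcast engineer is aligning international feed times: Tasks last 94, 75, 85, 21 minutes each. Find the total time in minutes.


Durations: 94, 75, 85, 21
Running sum: 94
+ 75 = 169
+ 85 = 254
+ 21 = 275
Total duration: 275 minutes
That is 4 hours and 35 minutes

275


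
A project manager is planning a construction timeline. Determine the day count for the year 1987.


Year: 1987
Check leap year rules:
Divisible by 4? No
1987 is not a leap year
Days: 365

365


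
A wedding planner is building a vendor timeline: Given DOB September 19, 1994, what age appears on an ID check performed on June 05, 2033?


Birth: 1994-09-19
Reference: 2033-06-05
Year difference: 2033 - 1994 = 39
Has birthday (09-19) occurred by 06-05? No
Birthday not yet reached this year -> subtract 1
Age in full years: 38

38


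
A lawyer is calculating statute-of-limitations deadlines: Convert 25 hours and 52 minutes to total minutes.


Hours: 25
Minutes: 52
Convert hours to minutes: 25 x 60 = 1500
Add remaining minutes: 1500 + 52 = 1552

1552


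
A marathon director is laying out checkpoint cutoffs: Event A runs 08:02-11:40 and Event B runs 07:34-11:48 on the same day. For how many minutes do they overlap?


Interval A: [482, 700] minutes from midnight
Interval B: [454, 708] minutes from midnight
Overlap start = max(482, 454) = 482
Overlap end = min(700, 708) = 700
Overlap = 700 - 482 = 218 minutes

218


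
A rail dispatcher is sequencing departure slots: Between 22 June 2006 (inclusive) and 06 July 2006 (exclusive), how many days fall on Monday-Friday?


Start: 2006-06-22 (Thursday)
End (exclusive): 2006-07-06 (Thursday)
Total calendar days: 14
Full weeks: 14 // 7 = 2 -> 10 weekdays
Remaining 0 days starting on Thursday:
Total business days: 10 + 0 = 10

10


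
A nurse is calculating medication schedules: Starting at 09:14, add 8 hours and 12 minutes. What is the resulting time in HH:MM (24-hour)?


Start time: 09:14
Adding: 8 hours 12 minutes
Minutes: 14 + 12 = 26
Hours: 9 + 8 + 0 = 17
Result: 17:26

17:26


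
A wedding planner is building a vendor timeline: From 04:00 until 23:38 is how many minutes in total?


Start time: 04:00 = 240 minutes from midnight
End time: 23:38 = 1418 minutes from midnight
Difference: 1418 - 240 = 1178 minutes
That is 19 hours and 38 minutes

1178


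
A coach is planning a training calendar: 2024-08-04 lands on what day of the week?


Date: 2024-08-04
January 1, 2024 is a Monday
Day of year: 217
Offset from Jan 1: 216 days
216 mod 7 = 6
Result: Sunday

Sunday


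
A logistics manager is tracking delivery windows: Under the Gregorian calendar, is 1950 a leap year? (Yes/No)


Year: 1950
Divisible by 4? 1950 / 4 = 487.5 -> No
Not divisible by 4, so NOT a leap year

No


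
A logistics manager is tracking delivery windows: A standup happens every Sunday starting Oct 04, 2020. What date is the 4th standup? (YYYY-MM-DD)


First occurrence: 2020-10-04 (occurrence 1)
Each occurrence is 7 days after the previous.
Occurrence 4 is 3 weeks after the first.
3 weeks = 21 days
2020-10-04 + 21 days = 2020-10-25

2020-10-25


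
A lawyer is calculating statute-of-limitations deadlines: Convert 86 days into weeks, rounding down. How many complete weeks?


Total days: 86
Days per week: 7
Division: 86 / 7 = 12 remainder 2
Complete weeks: 12
Remaining days: 2

12


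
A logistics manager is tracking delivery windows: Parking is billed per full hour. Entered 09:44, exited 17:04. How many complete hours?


Start: 09:44
End: 17:04
Hour difference: 17 - 9 = 8 hours
Minute difference: 4 - 44 = -40 minutes
Total minutes: 440
Complete hours: 440 / 60 = 7 (remainder 20)

7


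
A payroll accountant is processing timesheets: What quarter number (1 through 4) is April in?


Month: April (month 4)
Q1: January-March (months 1-3)
Q2: April-June (months 4-6)
Q3: July-September (months 7-9)
Q4: October-December (months 10-12)
Month 4 falls in Q2

2


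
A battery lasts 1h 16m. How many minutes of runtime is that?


Hours: 1
Extra minutes: 16
Minutes per hour: 60
Hours to minutes: 1 x 60 = 60
Total: 60 + 16 = 76

76


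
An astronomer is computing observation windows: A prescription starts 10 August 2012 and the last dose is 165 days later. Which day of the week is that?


Start: 2012-08-10 (Friday)
Step 1 - find target date: add 165 days
  2012-08-10 + 165 days = 2013-01-22
Step 2 - day of week:
  165 mod 7 = 4
  Friday + 4 days -> Tuesday
Result: Tuesday (2013-01-22)

Tuesday


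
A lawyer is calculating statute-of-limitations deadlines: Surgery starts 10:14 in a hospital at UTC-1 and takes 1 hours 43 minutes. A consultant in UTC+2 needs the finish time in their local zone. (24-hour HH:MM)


Start: 10:14 in UTC-1
Step 1 - add duration:
  minutes: 14 + 43 = 57
  hours: 10 + 1 + 0 = 11
  end in UTC-1: 11:57
Step 2 - convert UTC-1 -> UTC+2:
  offset difference: 2 - (-1) = 3 hours
  11 + (3) = 14 -> mod 24 = 14
Result: 14:57 in UTC+2

14:57


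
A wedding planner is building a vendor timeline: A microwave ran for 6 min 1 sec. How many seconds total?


Minutes: 6
Extra seconds: 1
Seconds per minute: 60
Minutes to seconds: 6 x 60 = 360
Total: 360 + 1 = 361

361


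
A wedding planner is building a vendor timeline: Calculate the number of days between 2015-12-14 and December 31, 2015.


Start: December 14, 2015
End: December 31, 2015
Days left in December: 17
Total: 17 days

17


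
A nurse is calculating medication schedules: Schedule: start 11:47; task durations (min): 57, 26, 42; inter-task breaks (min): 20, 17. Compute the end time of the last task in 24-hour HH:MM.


Start: 11:47 = 707 min from midnight
  after task 1 (57 min): 12:44
  after break (20 min): 13:04
  after task 2 (26 min): 13:30
  after break (17 min): 13:47
  after task 3 (42 min): 14:29
Total elapsed: 162 minutes
End time: 14:29

14:29


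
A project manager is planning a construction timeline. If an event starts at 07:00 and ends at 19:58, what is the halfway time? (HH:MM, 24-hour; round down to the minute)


Start time: 07:00 = 420 minutes from midnight
End time: 19:58 = 1198 minutes from midnight
Sum: 420 + 1198 = 1618
Midpoint: 1618 / 2 = 809 minutes
Convert: 809 / 60 = 13 hours, 29 minutes
Result: 13:29

13:29


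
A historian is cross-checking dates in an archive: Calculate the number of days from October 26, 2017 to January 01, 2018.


Start date: 2017-10-26
End date: 2018-01-01
Oct 2017: +6 days
Nov 2017: +30 days
Dec 2017: +31 days
Total: 67 days

67


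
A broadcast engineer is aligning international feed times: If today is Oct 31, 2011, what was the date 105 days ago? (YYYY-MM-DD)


Start: 2011-10-31
Subtracting 105 days
Days already passed in October: 31
After going back through October: 74 more days to subtract
September 2011: 30 days, 44 remaining
August 2011: 31 days, 13 remaining
July 2011 has 31 days, need 13
Result: 2011-07-18

2011-07-18


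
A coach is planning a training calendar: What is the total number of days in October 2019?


Month: October
Year: 2019
October is a 31-day month
Total: 31 days

31


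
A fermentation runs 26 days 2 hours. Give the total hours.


Days: 26
Extra hours: 2
Hours per day: 24
Days to hours: 26 x 24 = 624
Total: 624 + 2 = 626

626


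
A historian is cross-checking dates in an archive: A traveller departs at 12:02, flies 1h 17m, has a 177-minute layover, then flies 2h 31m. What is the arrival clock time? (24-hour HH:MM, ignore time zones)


Depart: 12:02
Leg 1: +77 min -> 13:19
Layover: +177 min -> 16:16
Leg 2: +151 min -> 18:47
Total travel: 405 minutes = 6h 45m
Arrival: 18:47

18:47


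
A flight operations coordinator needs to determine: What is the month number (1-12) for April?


Calendar month order:
3. March
4. April <--
5. May
April is month number 4

4


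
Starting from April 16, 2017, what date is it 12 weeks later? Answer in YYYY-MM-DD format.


Start: 2017-04-16
Weeks to add: 12
Convert to days: 12 x 7 = 84 days
Add 84 days to 2017-04-16
Result: 2017-07-09

2017-07-09


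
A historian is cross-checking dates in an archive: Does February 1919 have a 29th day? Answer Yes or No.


Year: 1919
Divisible by 4? 1919 / 4 = 479.75 -> No
Not divisible by 4, so NOT a leap year

No


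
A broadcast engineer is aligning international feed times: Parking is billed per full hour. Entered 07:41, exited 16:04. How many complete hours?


Start: 07:41
End: 16:04
Hour difference: 16 - 7 = 9 hours
Minute difference: 4 - 41 = -37 minutes
Total minutes: 503
Complete hours: 503 / 60 = 8 (remainder 23)

8


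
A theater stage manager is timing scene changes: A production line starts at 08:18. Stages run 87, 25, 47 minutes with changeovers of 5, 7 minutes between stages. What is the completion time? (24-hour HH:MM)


Start: 08:18 = 498 min from midnight
  after task 1 (87 min): 09:45
  after break (5 min): 09:50
  after task 2 (25 min): 10:15
  after break (7 min): 10:22
  after task 3 (47 min): 11:09
Total elapsed: 171 minutes
End time: 11:09

11:09


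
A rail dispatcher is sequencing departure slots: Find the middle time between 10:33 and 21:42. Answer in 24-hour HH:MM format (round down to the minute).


Start time: 10:33 = 633 minutes from midnight
End time: 21:42 = 1302 minutes from midnight
Sum: 633 + 1302 = 1935
Midpoint: 1935 / 2 = 967 minutes
Convert: 967 / 60 = 16 hours, 7 minutes
Result: 16:07

16:07


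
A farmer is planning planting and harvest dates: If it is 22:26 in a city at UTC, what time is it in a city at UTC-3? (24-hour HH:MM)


Local time: 22:26 at UTC (offset 0h)
Target zone: UTC-3 (offset -3h)
Difference: -3 - (0) = -3 hours
Calculation: 22 + (-3) = 19
Result: 19:26

19:26


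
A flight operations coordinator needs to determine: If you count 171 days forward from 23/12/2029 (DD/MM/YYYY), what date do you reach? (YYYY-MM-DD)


Start: 2029-12-23
Adding 171 days
Days remaining in December: 8
After December: 163 days still to add
January 2030: 31 days, 132 remaining
February 2030: 28 days, 104 remaining
March 2030: 31 days, 73 remaining
April 2030: 30 days, 43 remaining
Result: 2030-06-12

2030-06-12


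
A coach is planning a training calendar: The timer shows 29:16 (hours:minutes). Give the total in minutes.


Hours: 29
Minutes: 16
Convert hours to minutes: 29 x 60 = 1740
Add remaining minutes: 1740 + 16 = 1756

1756


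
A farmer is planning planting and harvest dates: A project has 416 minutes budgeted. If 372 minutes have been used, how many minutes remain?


Total budget: 416 minutes
Time used: 372 minutes
Remaining: 416 - 372 = 44 minutes
Percent used: 89.4%
Percent remaining: 10.6%

44


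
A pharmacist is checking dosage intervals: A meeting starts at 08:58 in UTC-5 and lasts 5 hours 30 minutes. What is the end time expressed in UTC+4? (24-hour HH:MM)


Start: 08:58 in UTC-5
Step 1 - add duration:
  minutes: 58 + 30 = 88 (carry 1h)
  hours: 8 + 5 + 1 = 14
  end in UTC-5: 14:28
Step 2 - convert UTC-5 -> UTC+4:
  offset difference: 4 - (-5) = 9 hours
  14 + (9) = 23 -> mod 24 = 23
Result: 23:28 in UTC+4

23:28


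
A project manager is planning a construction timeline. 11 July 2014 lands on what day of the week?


Date: 2014-07-11
January 1, 2014 is a Wednesday
Day of year: 192
Offset from Jan 1: 191 days
191 mod 7 = 2
Result: Friday

Friday


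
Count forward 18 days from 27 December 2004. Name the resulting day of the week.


Start: 2004-12-27 (Monday)
Step 1 - find target date: add 18 days
  2004-12-27 + 18 days = 2005-01-14
Step 2 - day of week:
  18 mod 7 = 4
  Monday + 4 days -> Friday
Result: Friday (2005-01-14)

Friday


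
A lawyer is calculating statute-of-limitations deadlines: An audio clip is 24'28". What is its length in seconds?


Minutes: 24
Seconds: 28
Convert minutes to seconds: 24 x 60 = 1440
Add remaining seconds: 1440 + 28 = 1468

1468


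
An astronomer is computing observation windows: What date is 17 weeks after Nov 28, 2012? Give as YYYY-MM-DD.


Start: 2012-11-28
Weeks to add: 17
Convert to days: 17 x 7 = 119 days
Add 119 days to 2012-11-28
Result: 2013-03-27

2013-03-27


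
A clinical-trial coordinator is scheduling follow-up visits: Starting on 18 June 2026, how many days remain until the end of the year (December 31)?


Start: June 18, 2026
End: December 31, 2026
Days left in June: 12
July: 31
August: 31
September: 30
October: 31
... plus remaining months
Sum of remaining months: 184
Total: 12 + 184 = 196

196


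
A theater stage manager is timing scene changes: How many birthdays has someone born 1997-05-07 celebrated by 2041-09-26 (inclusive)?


Birth: 1997-05-07
Reference: 2041-09-26
Year difference: 2041 - 1997 = 44
Has birthday (05-07) occurred by 09-26? Yes
Age in full years: 44

44


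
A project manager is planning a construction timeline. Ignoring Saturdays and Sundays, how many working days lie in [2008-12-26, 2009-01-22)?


Start: 2008-12-26 (Friday)
End (exclusive): 2009-01-22 (Thursday)
Total calendar days: 27
Full weeks: 27 // 7 = 3 -> 15 weekdays
Remaining 6 days starting on Friday:
  Fri(w), Sat(-), Sun(-), Mon(w), Tue(w), Wed(w) -> 4 weekdays
Total business days: 15 + 4 = 19

19


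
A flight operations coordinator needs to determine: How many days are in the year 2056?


Year: 2056
Check leap year rules:
Divisible by 4? Yes
Divisible by 100? No
2056 is a leap year
Days: 366

366


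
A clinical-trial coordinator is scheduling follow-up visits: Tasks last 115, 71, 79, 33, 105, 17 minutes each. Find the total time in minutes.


Durations: 115, 71, 79, 33, 105, 17
Running sum: 115
+ 71 = 186
+ 79 = 265
+ 33 = 298
+ 105 = 403
+ 17 = 420
Total duration: 420 minutes
That is 7 hours and 0 minutes

420


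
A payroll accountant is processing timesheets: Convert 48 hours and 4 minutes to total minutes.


Hours: 48
Extra minutes: 4
Minutes per hour: 60
Hours to minutes: 48 x 60 = 2880
Total: 2880 + 4 = 2884

2884


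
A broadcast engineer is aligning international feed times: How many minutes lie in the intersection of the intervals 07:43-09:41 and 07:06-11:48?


Interval A: [463, 581] minutes from midnight
Interval B: [426, 708] minutes from midnight
Overlap start = max(463, 426) = 463
Overlap end = min(581, 708) = 581
Overlap = 581 - 463 = 118 minutes

118


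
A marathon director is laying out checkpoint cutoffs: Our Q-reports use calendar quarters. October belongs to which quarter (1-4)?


Month: October (month 10)
Q1: January-March (months 1-3)
Q2: April-June (months 4-6)
Q3: July-September (months 7-9)
Q4: October-December (months 10-12)
Month 10 falls in Q4

4


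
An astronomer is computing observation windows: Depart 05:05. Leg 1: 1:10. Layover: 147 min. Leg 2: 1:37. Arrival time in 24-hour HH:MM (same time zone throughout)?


Depart: 05:05
Leg 1: +70 min -> 06:15
Layover: +147 min -> 08:42
Leg 2: +97 min -> 10:19
Total travel: 314 minutes = 5h 14m
Arrival: 10:19

10:19


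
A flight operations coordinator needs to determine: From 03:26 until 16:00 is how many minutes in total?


Start time: 03:26 = 206 minutes from midnight
End time: 16:00 = 960 minutes from midnight
Difference: 960 - 206 = 754 minutes
That is 12 hours and 34 minutes

754


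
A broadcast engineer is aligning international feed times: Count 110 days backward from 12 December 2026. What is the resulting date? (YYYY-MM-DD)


Start: 2026-12-12
Subtracting 110 days
Days already passed in December: 12
After going back through December: 98 more days to subtract
November 2026: 30 days, 68 remaining
October 2026: 31 days, 37 remaining
September 2026: 30 days, 7 remaining
August 2026 has 31 days, need 7
Result: 2026-08-24

2026-08-24


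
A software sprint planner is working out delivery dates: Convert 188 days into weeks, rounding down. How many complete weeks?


Total days: 188
Days per week: 7
Division: 188 / 7 = 26 remainder 6
Complete weeks: 26
Remaining days: 6

26


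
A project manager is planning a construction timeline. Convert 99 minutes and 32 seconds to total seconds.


Minutes: 99
Extra seconds: 32
Seconds per minute: 60
Minutes to seconds: 99 x 60 = 5940
Total: 5940 + 32 = 5972

5972


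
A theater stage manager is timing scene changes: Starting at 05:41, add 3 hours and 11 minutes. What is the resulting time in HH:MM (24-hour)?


Start time: 05:41
Adding: 3 hours 11 minutes
Minutes: 41 + 11 = 52
Hours: 5 + 3 + 0 = 8
Result: 08:52

08:52


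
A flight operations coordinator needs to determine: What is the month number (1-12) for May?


Calendar month order:
4. April
5. May <--
6. June
May is month number 5

5


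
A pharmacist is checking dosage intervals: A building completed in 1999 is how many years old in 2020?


Birth year: 1999
Current year: 2020
Age = current year - birth year
Age = 2020 - 1999 = 21

21


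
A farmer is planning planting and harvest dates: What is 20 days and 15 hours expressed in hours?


Days: 20
Extra hours: 15
Hours per day: 24
Days to hours: 20 x 24 = 480
Total: 480 + 15 = 495

495


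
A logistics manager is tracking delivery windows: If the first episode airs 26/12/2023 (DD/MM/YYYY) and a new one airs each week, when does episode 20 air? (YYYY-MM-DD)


First occurrence: 2023-12-26 (occurrence 1)
Each occurrence is 7 days after the previous.
Occurrence 20 is 19 weeks after the first.
19 weeks = 133 days
2023-12-26 + 133 days = 2024-05-07

2024-05-07


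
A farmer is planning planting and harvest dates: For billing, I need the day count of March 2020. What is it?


Month: March
Year: 2020
March is a 31-day month
Total: 31 days

31


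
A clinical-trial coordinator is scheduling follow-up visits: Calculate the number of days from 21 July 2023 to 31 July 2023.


Start date: 2023-07-21
End date: 2023-07-31
Jul 2023: +10 days
Total: 10 days

10


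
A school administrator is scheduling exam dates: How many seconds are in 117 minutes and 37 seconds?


Minutes: 117
Extra seconds: 37
Seconds per minute: 60
Minutes to seconds: 117 x 60 = 7020
Total: 7020 + 37 = 7057

7057


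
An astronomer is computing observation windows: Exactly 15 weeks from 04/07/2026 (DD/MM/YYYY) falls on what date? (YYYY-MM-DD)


Start: 2026-07-04
Weeks to add: 15
Convert to days: 15 x 7 = 105 days
Add 105 days to 2026-07-04
Result: 2026-10-17

2026-10-17
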